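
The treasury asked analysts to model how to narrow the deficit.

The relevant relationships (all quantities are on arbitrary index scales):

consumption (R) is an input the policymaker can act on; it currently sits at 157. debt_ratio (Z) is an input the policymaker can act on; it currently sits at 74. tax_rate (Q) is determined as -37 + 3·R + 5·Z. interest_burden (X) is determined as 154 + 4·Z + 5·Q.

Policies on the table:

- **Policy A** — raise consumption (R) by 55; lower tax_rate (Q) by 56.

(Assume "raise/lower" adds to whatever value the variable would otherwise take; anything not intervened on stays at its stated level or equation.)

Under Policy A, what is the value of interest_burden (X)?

5015

Policy A (R + 55, Q − 56):
  R = 157 + 55 = 212
  Z = 74
  Q = -37 + 3·212 + 5·74 (−56 from intervention) = 913
  X = 154 + 4·74 + 5·913 = 5015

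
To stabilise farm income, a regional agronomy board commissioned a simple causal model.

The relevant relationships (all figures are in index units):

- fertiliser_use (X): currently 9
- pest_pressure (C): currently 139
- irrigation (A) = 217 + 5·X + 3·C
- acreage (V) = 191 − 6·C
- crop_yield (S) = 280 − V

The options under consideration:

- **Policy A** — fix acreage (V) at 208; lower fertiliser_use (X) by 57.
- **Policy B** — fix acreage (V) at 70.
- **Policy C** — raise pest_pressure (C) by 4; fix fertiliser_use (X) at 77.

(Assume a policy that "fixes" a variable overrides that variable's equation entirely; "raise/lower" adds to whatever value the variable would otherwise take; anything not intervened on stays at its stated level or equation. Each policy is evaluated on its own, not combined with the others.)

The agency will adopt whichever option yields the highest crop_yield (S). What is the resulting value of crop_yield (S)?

Policy A (V := 208, X − 57):
  C = 139
  V = 208
  S = 280 − 208 = 72
Policy B (V := 70):
  C = 139
  V = 70
  S = 280 − 70 = 210
Policy C (C + 4, X := 77):
  C = 139 + 4 = 143
  V = 191 − 6·143 = -667
  S = 280 − (-667) = 947
Comparing — Policy A: S=72, Policy B: S=210, Policy C: S=947. Highest is 947 (Policy C).

947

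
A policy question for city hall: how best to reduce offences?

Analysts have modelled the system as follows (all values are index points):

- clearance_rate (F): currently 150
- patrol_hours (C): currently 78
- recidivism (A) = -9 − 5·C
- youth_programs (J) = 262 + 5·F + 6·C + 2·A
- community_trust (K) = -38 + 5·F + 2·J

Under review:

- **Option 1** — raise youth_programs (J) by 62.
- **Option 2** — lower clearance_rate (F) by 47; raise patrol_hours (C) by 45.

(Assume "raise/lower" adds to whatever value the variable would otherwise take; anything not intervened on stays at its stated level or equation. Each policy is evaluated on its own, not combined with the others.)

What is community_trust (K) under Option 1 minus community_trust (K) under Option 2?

Option 1 (J + 62):
  F = 150
  C = 78
  A = -9 − 5·78 = -399
  J = 262 + 5·150 + 6·78 + 2·(-399) (+62 from intervention) = 744
  K = -38 + 5·150 + 2·744 = 2200
Option 2 (F − 47, C + 45):
  F = 150 − 47 = 103
  C = 78 + 45 = 123
  A = -9 − 5·123 = -624
  J = 262 + 5·103 + 6·123 + 2·(-624) = 267
  K = -38 + 5·103 + 2·267 = 1011
K: 2200 − 1011 = 1189

1189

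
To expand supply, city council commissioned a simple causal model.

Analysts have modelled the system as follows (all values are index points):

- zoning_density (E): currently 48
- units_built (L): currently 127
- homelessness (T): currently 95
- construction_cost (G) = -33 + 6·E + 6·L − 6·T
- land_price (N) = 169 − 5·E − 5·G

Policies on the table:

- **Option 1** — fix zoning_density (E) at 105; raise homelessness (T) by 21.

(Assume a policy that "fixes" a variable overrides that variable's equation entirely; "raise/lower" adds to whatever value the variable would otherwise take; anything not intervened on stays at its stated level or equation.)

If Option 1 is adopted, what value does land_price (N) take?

-3671

Option 1 (E := 105, T + 21):
  E = 105
  L = 127
  T = 95 + 21 = 116
  G = -33 + 6·105 + 6·127 − 6·116 = 663
  N = 169 − 5·105 − 5·663 = -3671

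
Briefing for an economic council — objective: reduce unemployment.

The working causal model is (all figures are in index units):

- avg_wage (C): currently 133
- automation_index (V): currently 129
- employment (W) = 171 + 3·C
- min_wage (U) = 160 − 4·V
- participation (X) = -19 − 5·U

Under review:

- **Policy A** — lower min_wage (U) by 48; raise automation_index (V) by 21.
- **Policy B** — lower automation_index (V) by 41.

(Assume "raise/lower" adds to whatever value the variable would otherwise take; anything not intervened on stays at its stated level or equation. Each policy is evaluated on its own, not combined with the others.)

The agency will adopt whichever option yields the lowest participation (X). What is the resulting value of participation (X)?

Policy A (U − 48, V + 21):
  V = 129 + 21 = 150
  U = 160 − 4·150 (−48 from intervention) = -488
  X = -19 − 5·(-488) = 2421
Policy B (V − 41):
  V = 129 − 41 = 88
  U = 160 − 4·88 = -192
  X = -19 − 5·(-192) = 941
Comparing — Policy A: X=2421, Policy B: X=941. Lowest is 941 (Policy B).

941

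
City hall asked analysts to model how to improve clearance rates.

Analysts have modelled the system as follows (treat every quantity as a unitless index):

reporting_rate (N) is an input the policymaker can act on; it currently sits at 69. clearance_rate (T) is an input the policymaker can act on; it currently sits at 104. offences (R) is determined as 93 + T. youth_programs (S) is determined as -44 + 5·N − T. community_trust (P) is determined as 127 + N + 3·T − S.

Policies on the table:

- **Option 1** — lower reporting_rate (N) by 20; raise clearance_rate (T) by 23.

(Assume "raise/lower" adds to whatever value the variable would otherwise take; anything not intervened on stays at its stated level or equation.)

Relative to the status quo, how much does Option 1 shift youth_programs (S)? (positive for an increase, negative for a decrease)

-123

Baseline:
  N = 69
  T = 104
  S = -44 + 5·69 − 104 = 197
Option 1 (N − 20, T + 23):
  N = 69 − 20 = 49
  T = 104 + 23 = 127
  S = -44 + 5·49 − 127 = 74
Change in S: 74 − 197 = -123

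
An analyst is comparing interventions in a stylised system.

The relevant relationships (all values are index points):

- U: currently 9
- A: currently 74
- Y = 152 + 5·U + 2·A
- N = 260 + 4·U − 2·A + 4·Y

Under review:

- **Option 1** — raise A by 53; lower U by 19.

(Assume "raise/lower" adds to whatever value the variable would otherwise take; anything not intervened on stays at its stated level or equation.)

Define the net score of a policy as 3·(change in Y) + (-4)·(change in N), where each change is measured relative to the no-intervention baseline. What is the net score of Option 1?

585

Baseline:
  U = 9
  A = 74
  Y = 152 + 5·9 + 2·74 = 345
  N = 260 + 4·9 − 2·74 + 4·345 = 1528
Option 1 (A + 53, U − 19):
  U = 9 − 19 = -10
  A = 74 + 53 = 127
  Y = 152 + 5·(-10) + 2·127 = 356
  N = 260 + 4·(-10) − 2·127 + 4·356 = 1390
ΔY = 356 − 345 = 11; ΔN = 1390 − 1528 = -138
Score = 3·11 + (-4)·(-138) = 585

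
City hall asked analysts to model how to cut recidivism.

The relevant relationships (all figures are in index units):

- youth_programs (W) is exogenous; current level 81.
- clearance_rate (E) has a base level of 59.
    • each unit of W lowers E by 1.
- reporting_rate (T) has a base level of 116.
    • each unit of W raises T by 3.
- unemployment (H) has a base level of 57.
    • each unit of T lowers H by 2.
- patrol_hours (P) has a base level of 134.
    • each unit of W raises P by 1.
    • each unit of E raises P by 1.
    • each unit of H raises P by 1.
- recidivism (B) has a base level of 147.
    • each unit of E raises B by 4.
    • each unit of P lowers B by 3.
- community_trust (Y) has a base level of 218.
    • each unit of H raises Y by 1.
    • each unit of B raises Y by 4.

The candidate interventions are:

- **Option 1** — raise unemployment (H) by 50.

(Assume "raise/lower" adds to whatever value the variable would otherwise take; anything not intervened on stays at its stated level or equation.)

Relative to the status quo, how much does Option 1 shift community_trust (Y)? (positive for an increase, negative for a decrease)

Baseline:
  W = 81
  E = 59 − 81 = -22
  T = 116 + 3·81 = 359
  H = 57 − 2·359 = -661
  P = 134 + 81 + (-22) + (-661) = -468
  B = 147 + 4·(-22) − 3·(-468) = 1463
  Y = 218 + (-661) + 4·1463 = 5409
Option 1 (H + 50):
  W = 81
  E = 59 − 81 = -22
  T = 116 + 3·81 = 359
  H = 57 − 2·359 (+50 from intervention) = -611
  P = 134 + 81 + (-22) + (-611) = -418
  B = 147 + 4·(-22) − 3·(-418) = 1313
  Y = 218 + (-611) + 4·1313 = 4859
Change in Y: 4859 − 5409 = -550

-550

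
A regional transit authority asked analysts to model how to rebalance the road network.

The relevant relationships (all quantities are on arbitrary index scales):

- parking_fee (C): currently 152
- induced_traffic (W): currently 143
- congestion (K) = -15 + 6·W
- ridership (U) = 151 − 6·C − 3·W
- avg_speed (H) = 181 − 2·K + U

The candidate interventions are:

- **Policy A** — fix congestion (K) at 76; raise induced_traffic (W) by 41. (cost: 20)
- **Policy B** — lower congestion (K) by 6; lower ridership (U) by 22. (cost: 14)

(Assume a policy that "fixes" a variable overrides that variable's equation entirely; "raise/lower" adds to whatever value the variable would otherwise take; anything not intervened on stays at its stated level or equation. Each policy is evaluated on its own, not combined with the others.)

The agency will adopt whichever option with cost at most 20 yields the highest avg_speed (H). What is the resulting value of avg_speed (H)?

Policy A (K := 76, W + 41):
  C = 152
  W = 143 + 41 = 184
  K = 76
  U = 151 − 6·152 − 3·184 = -1313
  H = 181 − 2·76 + (-1313) = -1284
Policy B (K − 6, U − 22):
  C = 152
  W = 143
  K = -15 + 6·143 (−6 from intervention) = 837
  U = 151 − 6·152 − 3·143 (−22 from intervention) = -1212
  H = 181 − 2·837 + (-1212) = -2705
Comparing — Policy A: H=-1284, Policy B: H=-2705. Highest is -1284 (Policy A).

-1284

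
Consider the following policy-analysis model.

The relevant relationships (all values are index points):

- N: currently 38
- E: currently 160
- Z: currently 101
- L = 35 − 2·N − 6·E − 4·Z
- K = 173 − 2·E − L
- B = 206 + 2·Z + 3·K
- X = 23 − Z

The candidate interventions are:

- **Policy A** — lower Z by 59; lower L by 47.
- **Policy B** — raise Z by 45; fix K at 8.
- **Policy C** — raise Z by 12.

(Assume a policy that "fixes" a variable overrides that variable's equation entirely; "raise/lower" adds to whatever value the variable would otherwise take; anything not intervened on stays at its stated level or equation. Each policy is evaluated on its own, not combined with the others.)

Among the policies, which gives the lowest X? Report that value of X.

Policy A (Z − 59, L − 47):
  Z = 101 − 59 = 42
  X = 23 − 42 = -19
Policy B (Z + 45, K := 8):
  Z = 101 + 45 = 146
  X = 23 − 146 = -123
Policy C (Z + 12):
  Z = 101 + 12 = 113
  X = 23 − 113 = -90
Comparing — Policy A: X=-19, Policy B: X=-123, Policy C: X=-90. Lowest is -123 (Policy B).

-123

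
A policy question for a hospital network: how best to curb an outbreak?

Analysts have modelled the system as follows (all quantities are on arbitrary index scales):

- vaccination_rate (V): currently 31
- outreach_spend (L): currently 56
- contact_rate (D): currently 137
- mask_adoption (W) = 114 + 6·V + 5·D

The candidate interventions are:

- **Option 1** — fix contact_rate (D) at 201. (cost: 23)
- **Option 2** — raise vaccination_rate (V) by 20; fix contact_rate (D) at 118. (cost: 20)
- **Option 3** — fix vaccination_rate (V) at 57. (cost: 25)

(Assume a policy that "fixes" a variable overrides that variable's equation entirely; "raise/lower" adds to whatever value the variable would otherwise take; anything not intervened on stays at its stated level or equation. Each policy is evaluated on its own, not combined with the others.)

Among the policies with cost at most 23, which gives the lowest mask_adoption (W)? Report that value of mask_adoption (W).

Option 1 (D := 201):
  V = 31
  D = 201
  W = 114 + 6·31 + 5·201 = 1305
Option 2 (V + 20, D := 118):
  V = 31 + 20 = 51
  D = 118
  W = 114 + 6·51 + 5·118 = 1010
Comparing — Option 1: W=1305, Option 2: W=1010. Lowest is 1010 (Option 2).

1010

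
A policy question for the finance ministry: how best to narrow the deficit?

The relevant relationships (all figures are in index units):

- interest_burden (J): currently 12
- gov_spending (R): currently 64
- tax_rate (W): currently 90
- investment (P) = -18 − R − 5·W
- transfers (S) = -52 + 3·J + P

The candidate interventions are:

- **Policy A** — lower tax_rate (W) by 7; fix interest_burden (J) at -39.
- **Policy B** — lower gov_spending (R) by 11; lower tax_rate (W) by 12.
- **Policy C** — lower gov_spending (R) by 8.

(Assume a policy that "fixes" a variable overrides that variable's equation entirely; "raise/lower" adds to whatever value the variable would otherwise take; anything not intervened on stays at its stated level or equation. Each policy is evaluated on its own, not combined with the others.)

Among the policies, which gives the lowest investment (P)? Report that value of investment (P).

-524

Policy A (W − 7, J := -39):
  R = 64
  W = 90 − 7 = 83
  P = -18 − 64 − 5·83 = -497
Policy B (R − 11, W − 12):
  R = 64 − 11 = 53
  W = 90 − 12 = 78
  P = -18 − 53 − 5·78 = -461
Policy C (R − 8):
  R = 64 − 8 = 56
  W = 90
  P = -18 − 56 − 5·90 = -524
Comparing — Policy A: P=-497, Policy B: P=-461, Policy C: P=-524. Lowest is -524 (Policy C).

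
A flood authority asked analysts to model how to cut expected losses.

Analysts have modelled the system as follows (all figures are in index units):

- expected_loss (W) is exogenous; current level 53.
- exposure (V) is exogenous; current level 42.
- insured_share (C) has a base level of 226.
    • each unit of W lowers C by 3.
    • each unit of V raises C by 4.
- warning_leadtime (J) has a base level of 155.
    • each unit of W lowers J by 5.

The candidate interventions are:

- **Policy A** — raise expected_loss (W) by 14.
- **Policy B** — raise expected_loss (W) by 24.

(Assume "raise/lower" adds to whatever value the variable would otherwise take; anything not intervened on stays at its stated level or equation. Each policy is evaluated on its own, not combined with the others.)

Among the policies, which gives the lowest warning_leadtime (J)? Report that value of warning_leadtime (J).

Policy A (W + 14):
  W = 53 + 14 = 67
  J = 155 − 5·67 = -180
Policy B (W + 24):
  W = 53 + 24 = 77
  J = 155 − 5·77 = -230
Comparing — Policy A: J=-180, Policy B: J=-230. Lowest is -230 (Policy B).

-230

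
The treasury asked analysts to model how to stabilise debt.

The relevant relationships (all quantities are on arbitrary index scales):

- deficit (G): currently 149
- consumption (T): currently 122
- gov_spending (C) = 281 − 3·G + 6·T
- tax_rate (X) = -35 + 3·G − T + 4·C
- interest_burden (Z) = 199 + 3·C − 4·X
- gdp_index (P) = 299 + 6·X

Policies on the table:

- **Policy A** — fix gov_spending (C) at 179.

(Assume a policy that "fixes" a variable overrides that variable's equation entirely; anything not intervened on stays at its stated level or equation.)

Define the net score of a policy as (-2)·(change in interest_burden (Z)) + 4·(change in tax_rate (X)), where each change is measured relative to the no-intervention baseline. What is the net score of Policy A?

Baseline:
  G = 149
  T = 122
  C = 281 − 3·149 + 6·122 = 566
  X = -35 + 3·149 − 122 + 4·566 = 2554
  Z = 199 + 3·566 − 4·2554 = -8319
Policy A (C := 179):
  G = 149
  T = 122
  C = 179
  X = -35 + 3·149 − 122 + 4·179 = 1006
  Z = 199 + 3·179 − 4·1006 = -3288
ΔZ = -3288 − (-8319) = 5031; ΔX = 1006 − 2554 = -1548
Score = (-2)·5031 + 4·(-1548) = -16254

-16254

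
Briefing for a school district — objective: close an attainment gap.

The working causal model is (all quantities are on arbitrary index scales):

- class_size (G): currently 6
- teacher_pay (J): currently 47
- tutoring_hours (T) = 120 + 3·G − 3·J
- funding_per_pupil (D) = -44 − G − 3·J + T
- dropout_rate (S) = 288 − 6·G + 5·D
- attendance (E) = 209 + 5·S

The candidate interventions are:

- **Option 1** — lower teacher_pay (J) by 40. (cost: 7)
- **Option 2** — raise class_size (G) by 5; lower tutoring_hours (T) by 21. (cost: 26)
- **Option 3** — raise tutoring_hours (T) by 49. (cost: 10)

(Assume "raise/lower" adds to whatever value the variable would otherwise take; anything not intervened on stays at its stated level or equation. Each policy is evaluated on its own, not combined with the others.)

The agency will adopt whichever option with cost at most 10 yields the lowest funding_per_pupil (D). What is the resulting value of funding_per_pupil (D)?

-145

Option 1 (J − 40):
  G = 6
  J = 47 − 40 = 7
  T = 120 + 3·6 − 3·7 = 117
  D = -44 − 6 − 3·7 + 117 = 46
Option 3 (T + 49):
  G = 6
  J = 47
  T = 120 + 3·6 − 3·47 (+49 from intervention) = 46
  D = -44 − 6 − 3·47 + 46 = -145
Comparing — Option 1: D=46, Option 3: D=-145. Lowest is -145 (Option 3).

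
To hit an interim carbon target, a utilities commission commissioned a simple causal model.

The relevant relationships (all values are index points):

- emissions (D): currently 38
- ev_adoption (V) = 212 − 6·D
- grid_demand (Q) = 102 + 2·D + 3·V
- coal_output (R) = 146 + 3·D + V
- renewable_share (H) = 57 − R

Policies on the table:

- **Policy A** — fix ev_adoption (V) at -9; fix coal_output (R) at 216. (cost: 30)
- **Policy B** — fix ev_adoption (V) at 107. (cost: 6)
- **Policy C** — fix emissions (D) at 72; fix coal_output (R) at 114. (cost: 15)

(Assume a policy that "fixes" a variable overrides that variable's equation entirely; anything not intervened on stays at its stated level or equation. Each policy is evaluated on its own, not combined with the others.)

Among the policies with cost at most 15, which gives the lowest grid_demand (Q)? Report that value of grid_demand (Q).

Policy B (V := 107):
  D = 38
  V = 107
  Q = 102 + 2·38 + 3·107 = 499
Policy C (D := 72, R := 114):
  D = 72
  V = 212 − 6·72 = -220
  Q = 102 + 2·72 + 3·(-220) = -414
Comparing — Policy B: Q=499, Policy C: Q=-414. Lowest is -414 (Policy C).

-414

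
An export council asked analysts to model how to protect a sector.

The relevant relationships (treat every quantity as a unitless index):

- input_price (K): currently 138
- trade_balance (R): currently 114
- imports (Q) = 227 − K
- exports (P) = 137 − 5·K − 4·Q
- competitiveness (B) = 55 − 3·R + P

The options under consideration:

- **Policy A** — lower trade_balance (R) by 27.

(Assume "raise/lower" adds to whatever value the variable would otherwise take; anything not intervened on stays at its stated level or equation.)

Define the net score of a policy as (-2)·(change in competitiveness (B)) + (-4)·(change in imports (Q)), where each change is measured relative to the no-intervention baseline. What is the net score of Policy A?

Baseline:
  K = 138
  R = 114
  Q = 227 − 138 = 89
  P = 137 − 5·138 − 4·89 = -909
  B = 55 − 3·114 + (-909) = -1196
Policy A (R − 27):
  K = 138
  R = 114 − 27 = 87
  Q = 227 − 138 = 89
  P = 137 − 5·138 − 4·89 = -909
  B = 55 − 3·87 + (-909) = -1115
ΔB = -1115 − (-1196) = 81; ΔQ = 89 − 89 = 0
Score = (-2)·81 + (-4)·0 = -162

-162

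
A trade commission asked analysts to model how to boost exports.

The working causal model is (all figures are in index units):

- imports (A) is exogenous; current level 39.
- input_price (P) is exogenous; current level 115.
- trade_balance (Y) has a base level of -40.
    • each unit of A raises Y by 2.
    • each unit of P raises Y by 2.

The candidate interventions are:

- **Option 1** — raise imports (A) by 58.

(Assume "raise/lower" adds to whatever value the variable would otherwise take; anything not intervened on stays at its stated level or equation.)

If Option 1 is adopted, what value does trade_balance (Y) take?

384

Option 1 (A + 58):
  A = 39 + 58 = 97
  P = 115
  Y = -40 + 2·97 + 2·115 = 384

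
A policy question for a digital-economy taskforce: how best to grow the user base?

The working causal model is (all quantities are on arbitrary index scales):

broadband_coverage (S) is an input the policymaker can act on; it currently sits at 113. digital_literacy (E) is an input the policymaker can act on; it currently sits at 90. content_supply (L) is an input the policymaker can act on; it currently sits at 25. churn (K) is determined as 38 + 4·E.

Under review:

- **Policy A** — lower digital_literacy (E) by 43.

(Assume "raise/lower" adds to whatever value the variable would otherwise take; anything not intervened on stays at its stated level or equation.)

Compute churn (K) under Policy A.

Policy A (E − 43):
  E = 90 − 43 = 47
  K = 38 + 4·47 = 226

226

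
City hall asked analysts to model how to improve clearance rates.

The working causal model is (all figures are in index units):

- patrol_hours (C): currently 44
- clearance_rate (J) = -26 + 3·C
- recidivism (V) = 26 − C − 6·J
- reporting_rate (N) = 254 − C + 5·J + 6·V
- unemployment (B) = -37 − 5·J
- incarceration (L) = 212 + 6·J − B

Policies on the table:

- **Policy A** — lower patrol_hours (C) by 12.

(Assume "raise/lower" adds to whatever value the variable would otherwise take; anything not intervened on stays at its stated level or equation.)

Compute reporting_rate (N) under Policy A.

Policy A (C − 12):
  C = 44 − 12 = 32
  J = -26 + 3·32 = 70
  V = 26 − 32 − 6·70 = -426
  N = 254 − 32 + 5·70 + 6·(-426) = -1984

-1984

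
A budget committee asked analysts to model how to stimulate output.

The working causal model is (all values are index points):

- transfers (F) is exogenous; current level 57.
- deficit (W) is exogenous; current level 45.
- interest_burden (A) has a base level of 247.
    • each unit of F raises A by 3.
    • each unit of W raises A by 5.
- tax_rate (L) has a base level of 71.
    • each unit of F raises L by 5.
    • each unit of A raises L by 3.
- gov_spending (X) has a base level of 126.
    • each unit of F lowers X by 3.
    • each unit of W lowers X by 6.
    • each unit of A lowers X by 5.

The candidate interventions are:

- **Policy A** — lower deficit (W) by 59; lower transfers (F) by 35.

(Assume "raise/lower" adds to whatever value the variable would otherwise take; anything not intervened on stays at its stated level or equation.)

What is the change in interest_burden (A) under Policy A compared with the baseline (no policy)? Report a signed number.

Baseline:
  F = 57
  W = 45
  A = 247 + 3·57 + 5·45 = 643
Policy A (W − 59, F − 35):
  F = 57 − 35 = 22
  W = 45 − 59 = -14
  A = 247 + 3·22 + 5·(-14) = 243
Change in A: 243 − 643 = -400

-400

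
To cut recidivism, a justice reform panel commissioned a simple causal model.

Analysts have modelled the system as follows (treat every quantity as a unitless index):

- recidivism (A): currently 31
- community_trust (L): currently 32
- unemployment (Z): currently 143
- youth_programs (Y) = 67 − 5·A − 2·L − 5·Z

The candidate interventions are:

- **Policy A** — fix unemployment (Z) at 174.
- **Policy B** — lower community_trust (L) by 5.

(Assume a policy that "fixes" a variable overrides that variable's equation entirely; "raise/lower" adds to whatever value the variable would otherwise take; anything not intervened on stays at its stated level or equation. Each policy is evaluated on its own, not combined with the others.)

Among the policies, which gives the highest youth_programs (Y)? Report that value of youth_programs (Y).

Policy A (Z := 174):
  A = 31
  L = 32
  Z = 174
  Y = 67 − 5·31 − 2·32 − 5·174 = -1022
Policy B (L − 5):
  A = 31
  L = 32 − 5 = 27
  Z = 143
  Y = 67 − 5·31 − 2·27 − 5·143 = -857
Comparing — Policy A: Y=-1022, Policy B: Y=-857. Highest is -857 (Policy B).

-857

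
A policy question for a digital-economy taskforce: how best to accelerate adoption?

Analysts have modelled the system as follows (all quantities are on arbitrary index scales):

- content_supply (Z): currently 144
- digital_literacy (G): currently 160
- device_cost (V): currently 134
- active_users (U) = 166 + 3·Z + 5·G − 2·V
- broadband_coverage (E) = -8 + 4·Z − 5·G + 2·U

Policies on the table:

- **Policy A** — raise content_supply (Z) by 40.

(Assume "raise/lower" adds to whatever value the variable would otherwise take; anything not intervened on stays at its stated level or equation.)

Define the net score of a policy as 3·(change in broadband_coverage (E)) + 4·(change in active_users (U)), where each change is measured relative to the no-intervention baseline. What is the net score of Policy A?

1680

Baseline:
  Z = 144
  G = 160
  V = 134
  U = 166 + 3·144 + 5·160 − 2·134 = 1130
  E = -8 + 4·144 − 5·160 + 2·1130 = 2028
Policy A (Z + 40):
  Z = 144 + 40 = 184
  G = 160
  V = 134
  U = 166 + 3·184 + 5·160 − 2·134 = 1250
  E = -8 + 4·184 − 5·160 + 2·1250 = 2428
ΔE = 2428 − 2028 = 400; ΔU = 1250 − 1130 = 120
Score = 3·400 + 4·120 = 1680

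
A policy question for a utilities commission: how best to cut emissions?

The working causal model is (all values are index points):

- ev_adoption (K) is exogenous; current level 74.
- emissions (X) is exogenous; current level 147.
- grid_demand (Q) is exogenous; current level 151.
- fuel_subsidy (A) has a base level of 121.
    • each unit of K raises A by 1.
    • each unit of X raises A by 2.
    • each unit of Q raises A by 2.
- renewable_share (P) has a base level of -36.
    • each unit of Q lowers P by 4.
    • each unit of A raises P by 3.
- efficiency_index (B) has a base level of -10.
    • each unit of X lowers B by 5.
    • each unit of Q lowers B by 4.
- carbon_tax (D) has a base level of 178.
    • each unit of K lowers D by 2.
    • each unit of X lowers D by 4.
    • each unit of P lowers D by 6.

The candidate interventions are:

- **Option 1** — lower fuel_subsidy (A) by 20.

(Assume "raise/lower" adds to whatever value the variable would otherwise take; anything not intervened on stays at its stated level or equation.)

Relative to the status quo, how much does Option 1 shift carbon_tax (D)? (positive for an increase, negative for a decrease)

Baseline:
  K = 74
  X = 147
  Q = 151
  A = 121 + 74 + 2·147 + 2·151 = 791
  P = -36 − 4·151 + 3·791 = 1733
  D = 178 − 2·74 − 4·147 − 6·1733 = -10956
Option 1 (A − 20):
  K = 74
  X = 147
  Q = 151
  A = 121 + 74 + 2·147 + 2·151 (−20 from intervention) = 771
  P = -36 − 4·151 + 3·771 = 1673
  D = 178 − 2·74 − 4·147 − 6·1673 = -10596
Change in D: -10596 − (-10956) = 360

360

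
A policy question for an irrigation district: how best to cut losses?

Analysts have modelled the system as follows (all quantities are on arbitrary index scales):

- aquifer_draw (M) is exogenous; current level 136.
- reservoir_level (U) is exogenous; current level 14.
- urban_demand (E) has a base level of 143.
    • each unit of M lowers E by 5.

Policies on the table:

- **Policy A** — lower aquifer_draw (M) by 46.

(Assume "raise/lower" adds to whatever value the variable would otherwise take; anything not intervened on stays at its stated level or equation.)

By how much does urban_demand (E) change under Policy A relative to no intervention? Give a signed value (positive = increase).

Baseline:
  M = 136
  E = 143 − 5·136 = -537
Policy A (M − 46):
  M = 136 − 46 = 90
  E = 143 − 5·90 = -307
Change in E: -307 − (-537) = 230

230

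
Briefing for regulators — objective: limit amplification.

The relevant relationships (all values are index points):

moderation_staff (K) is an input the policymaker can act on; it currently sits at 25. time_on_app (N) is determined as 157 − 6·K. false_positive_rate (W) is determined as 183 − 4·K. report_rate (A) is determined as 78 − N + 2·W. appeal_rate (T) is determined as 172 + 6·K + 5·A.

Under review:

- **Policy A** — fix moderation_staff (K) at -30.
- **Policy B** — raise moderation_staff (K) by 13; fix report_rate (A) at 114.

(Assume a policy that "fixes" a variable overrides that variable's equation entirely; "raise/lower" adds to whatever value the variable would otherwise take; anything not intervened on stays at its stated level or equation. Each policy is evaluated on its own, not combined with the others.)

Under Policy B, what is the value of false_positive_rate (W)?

Policy B (K + 13, A := 114):
  K = 25 + 13 = 38
  W = 183 − 4·38 = 31

31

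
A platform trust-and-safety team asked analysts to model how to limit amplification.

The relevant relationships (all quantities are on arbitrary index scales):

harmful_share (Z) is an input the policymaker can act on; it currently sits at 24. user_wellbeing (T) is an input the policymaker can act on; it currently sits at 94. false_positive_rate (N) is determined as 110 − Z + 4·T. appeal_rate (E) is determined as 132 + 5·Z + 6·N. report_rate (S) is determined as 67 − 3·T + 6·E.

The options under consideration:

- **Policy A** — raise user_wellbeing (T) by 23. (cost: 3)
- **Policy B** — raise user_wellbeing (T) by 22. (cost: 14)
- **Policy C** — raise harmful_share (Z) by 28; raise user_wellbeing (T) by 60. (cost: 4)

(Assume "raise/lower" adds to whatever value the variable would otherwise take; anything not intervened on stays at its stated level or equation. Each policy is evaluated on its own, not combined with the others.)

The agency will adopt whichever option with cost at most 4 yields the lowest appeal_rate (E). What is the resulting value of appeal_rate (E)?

3576

Policy A (T + 23):
  Z = 24
  T = 94 + 23 = 117
  N = 110 − 24 + 4·117 = 554
  E = 132 + 5·24 + 6·554 = 3576
Policy C (Z + 28, T + 60):
  Z = 24 + 28 = 52
  T = 94 + 60 = 154
  N = 110 − 52 + 4·154 = 674
  E = 132 + 5·52 + 6·674 = 4436
Comparing — Policy A: E=3576, Policy C: E=4436. Lowest is 3576 (Policy A).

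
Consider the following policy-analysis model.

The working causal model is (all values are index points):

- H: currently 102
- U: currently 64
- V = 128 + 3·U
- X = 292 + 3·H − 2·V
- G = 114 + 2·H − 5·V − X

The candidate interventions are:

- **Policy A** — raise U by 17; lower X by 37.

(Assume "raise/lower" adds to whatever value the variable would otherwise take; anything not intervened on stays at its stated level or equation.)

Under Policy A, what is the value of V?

Policy A (U + 17, X − 37):
  U = 64 + 17 = 81
  V = 128 + 3·81 = 371

371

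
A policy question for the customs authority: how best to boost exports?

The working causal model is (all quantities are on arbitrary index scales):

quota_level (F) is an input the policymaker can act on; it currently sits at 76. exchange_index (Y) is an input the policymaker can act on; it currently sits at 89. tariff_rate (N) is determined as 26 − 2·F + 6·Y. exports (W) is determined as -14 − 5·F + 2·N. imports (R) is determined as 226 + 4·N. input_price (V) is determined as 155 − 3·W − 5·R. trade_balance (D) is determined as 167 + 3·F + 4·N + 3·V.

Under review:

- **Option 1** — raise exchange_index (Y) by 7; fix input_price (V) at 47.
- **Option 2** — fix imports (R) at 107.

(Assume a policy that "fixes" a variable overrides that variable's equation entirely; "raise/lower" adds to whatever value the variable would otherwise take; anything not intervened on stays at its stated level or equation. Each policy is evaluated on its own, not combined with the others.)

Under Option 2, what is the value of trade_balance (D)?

-2911

Option 2 (R := 107):
  F = 76
  Y = 89
  N = 26 − 2·76 + 6·89 = 408
  W = -14 − 5·76 + 2·408 = 422
  R = 107
  V = 155 − 3·422 − 5·107 = -1646
  D = 167 + 3·76 + 4·408 + 3·(-1646) = -2911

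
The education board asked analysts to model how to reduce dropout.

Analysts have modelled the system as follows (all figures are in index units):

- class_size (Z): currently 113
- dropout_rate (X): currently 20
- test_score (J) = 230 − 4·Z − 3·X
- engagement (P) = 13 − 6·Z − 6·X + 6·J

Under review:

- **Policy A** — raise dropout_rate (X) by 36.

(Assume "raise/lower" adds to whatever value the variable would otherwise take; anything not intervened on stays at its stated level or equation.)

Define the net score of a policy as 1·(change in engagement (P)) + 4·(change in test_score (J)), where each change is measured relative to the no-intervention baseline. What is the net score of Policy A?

Baseline:
  Z = 113
  X = 20
  J = 230 − 4·113 − 3·20 = -282
  P = 13 − 6·113 − 6·20 + 6·(-282) = -2477
Policy A (X + 36):
  Z = 113
  X = 20 + 36 = 56
  J = 230 − 4·113 − 3·56 = -390
  P = 13 − 6·113 − 6·56 + 6·(-390) = -3341
ΔP = -3341 − (-2477) = -864; ΔJ = -390 − (-282) = -108
Score = 1·(-864) + 4·(-108) = -1296

-1296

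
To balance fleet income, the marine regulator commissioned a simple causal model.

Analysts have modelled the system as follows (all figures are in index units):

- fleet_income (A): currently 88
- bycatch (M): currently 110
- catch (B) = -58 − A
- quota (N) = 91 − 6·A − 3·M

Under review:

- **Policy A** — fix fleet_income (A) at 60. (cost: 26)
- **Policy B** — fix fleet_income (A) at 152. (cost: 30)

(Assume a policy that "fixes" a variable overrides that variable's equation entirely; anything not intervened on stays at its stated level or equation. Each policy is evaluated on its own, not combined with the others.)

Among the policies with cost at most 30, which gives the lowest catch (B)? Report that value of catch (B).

Policy A (A := 60):
  A = 60
  B = -58 − 60 = -118
Policy B (A := 152):
  A = 152
  B = -58 − 152 = -210
Comparing — Policy A: B=-118, Policy B: B=-210. Lowest is -210 (Policy B).

-210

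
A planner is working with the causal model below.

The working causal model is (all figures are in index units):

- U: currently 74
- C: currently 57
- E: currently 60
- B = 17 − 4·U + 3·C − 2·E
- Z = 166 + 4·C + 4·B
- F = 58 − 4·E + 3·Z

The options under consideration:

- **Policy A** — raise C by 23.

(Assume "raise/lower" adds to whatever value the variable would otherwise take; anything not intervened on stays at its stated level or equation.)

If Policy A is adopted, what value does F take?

Policy A (C + 23):
  U = 74
  C = 57 + 23 = 80
  E = 60
  B = 17 − 4·74 + 3·80 − 2·60 = -159
  Z = 166 + 4·80 + 4·(-159) = -150
  F = 58 − 4·60 + 3·(-150) = -632

-632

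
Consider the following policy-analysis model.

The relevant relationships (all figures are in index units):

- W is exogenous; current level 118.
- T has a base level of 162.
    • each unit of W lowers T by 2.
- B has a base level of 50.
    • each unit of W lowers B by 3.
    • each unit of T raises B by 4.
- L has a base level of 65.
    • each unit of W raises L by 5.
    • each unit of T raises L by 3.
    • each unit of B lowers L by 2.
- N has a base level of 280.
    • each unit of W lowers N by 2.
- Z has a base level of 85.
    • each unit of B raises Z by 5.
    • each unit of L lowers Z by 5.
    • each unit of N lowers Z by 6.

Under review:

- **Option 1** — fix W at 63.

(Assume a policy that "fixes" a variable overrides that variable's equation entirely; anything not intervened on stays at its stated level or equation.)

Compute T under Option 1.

Option 1 (W := 63):
  W = 63
  T = 162 − 2·63 = 36

36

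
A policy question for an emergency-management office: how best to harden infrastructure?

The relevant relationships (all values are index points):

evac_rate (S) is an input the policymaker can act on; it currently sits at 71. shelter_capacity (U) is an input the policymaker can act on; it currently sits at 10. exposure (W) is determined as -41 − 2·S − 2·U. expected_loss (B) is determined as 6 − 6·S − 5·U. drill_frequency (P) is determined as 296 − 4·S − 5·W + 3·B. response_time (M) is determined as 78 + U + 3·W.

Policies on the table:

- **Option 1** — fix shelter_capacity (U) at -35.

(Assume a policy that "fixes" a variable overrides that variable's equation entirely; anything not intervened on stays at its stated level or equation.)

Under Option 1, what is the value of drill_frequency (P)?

-158

Option 1 (U := -35):
  S = 71
  U = -35
  W = -41 − 2·71 − 2·(-35) = -113
  B = 6 − 6·71 − 5·(-35) = -245
  P = 296 − 4·71 − 5·(-113) + 3·(-245) = -158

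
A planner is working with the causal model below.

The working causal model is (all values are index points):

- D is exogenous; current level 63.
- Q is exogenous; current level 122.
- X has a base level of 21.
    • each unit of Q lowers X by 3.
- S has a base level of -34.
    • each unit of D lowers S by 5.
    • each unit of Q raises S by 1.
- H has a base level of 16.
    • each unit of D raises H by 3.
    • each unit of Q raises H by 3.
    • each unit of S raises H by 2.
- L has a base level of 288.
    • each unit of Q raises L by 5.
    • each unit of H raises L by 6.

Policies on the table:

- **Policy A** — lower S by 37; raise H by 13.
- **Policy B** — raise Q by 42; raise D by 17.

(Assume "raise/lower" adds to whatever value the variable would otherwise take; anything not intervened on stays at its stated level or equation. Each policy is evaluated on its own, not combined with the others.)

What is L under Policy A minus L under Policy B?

Policy A (S − 37, H + 13):
  D = 63
  Q = 122
  S = -34 − 5·63 + 122 (−37 from intervention) = -264
  H = 16 + 3·63 + 3·122 + 2·(-264) (+13 from intervention) = 56
  L = 288 + 5·122 + 6·56 = 1234
Policy B (Q + 42, D + 17):
  D = 63 + 17 = 80
  Q = 122 + 42 = 164
  S = -34 − 5·80 + 164 = -270
  H = 16 + 3·80 + 3·164 + 2·(-270) = 208
  L = 288 + 5·164 + 6·208 = 2356
L: 1234 − 2356 = -1122

-1122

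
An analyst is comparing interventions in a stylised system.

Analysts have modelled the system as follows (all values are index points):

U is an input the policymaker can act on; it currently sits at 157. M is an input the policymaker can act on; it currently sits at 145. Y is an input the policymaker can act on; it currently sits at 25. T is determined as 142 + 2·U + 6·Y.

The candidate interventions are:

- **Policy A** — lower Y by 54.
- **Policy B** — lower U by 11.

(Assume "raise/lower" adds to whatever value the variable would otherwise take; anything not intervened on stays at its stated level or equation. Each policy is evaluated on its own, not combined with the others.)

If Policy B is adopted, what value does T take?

584

Policy B (U − 11):
  U = 157 − 11 = 146
  Y = 25
  T = 142 + 2·146 + 6·25 = 584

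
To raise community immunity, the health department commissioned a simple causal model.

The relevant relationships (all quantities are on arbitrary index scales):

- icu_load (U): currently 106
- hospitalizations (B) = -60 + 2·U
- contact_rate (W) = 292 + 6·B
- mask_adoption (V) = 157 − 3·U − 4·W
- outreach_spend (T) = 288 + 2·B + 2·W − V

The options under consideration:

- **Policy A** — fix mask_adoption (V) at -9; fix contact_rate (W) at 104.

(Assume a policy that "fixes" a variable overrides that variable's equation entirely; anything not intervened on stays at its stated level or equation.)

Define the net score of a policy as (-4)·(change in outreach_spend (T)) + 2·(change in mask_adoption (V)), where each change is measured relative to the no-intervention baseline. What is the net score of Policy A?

Baseline:
  U = 106
  B = -60 + 2·106 = 152
  W = 292 + 6·152 = 1204
  V = 157 − 3·106 − 4·1204 = -4977
  T = 288 + 2·152 + 2·1204 − (-4977) = 7977
Policy A (V := -9, W := 104):
  U = 106
  B = -60 + 2·106 = 152
  W = 104
  V = -9
  T = 288 + 2·152 + 2·104 − (-9) = 809
ΔT = 809 − 7977 = -7168; ΔV = -9 − (-4977) = 4968
Score = (-4)·(-7168) + 2·4968 = 38608

38608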